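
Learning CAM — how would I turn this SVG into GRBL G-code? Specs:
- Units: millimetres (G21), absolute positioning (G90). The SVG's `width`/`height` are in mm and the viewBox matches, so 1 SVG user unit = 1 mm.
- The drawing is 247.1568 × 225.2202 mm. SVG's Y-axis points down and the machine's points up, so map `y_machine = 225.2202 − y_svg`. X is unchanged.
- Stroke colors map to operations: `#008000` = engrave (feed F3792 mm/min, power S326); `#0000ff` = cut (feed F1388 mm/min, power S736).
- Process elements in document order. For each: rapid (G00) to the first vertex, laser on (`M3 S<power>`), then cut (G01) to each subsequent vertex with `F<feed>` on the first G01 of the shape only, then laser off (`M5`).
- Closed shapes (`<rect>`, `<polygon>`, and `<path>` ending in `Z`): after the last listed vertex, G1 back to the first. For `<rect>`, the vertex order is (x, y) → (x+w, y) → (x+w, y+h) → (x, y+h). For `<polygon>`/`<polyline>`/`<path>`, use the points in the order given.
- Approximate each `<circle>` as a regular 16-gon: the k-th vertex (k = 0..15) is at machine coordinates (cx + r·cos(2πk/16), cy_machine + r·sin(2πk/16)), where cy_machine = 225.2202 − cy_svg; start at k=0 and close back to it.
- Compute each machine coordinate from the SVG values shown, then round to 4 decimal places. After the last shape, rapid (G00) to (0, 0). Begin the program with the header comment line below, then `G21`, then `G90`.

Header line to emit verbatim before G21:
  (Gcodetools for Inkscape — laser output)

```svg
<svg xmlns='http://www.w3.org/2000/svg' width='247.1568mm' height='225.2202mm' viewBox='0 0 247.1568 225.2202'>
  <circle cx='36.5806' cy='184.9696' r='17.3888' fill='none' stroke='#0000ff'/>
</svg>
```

(Gcodetools for Inkscape — laser output)
G21
G90
G00 X53.9694 Y40.2506
M3 S736
G01 X52.6458 Y46.9050 F1388
G01 X48.8763 Y52.5463
G01 X43.2350 Y56.3158
G01 X36.5806 Y57.6394
G01 X29.9262 Y56.3158
G01 X24.2849 Y52.5463
G01 X20.5154 Y46.9050
G01 X19.1918 Y40.2506
G01 X20.5154 Y33.5962
G01 X24.2849 Y27.9549
G01 X29.9262 Y24.1854
G01 X36.5806 Y22.8618
G01 X43.2350 Y24.1854
G01 X48.8763 Y27.9549
G01 X52.6458 Y33.5962
G01 X53.9694 Y40.2506
M5
G00 X0.0000 Y0.0000

viewBox `0 0 247.1568 225.2202` with mm width/height → 1 unit = 1 mm. Flip: y_m = 225.2202 − y_svg.

**Shape 1** — `<circle>` circle, stroke `#0000ff` → cut (S736, F1388). Machine vertices: (53.9694,40.2506) → (52.6458,46.9050) → (48.8763,52.5463) → (43.2350,56.3158) → (36.5806,57.6394) → (29.9262,56.3158) → (24.2849,52.5463) → (20.5154,46.9050) → (19.1918,40.2506) → (20.5154,33.5962) → (24.2849,27.9549) → (29.9262,24.1854) → (36.5806,22.8618) → (43.2350,24.1854) → (48.8763,27.9549) → (52.6458,33.5962) → (53.9694,40.2506). Closed: final G1 returns to the first vertex.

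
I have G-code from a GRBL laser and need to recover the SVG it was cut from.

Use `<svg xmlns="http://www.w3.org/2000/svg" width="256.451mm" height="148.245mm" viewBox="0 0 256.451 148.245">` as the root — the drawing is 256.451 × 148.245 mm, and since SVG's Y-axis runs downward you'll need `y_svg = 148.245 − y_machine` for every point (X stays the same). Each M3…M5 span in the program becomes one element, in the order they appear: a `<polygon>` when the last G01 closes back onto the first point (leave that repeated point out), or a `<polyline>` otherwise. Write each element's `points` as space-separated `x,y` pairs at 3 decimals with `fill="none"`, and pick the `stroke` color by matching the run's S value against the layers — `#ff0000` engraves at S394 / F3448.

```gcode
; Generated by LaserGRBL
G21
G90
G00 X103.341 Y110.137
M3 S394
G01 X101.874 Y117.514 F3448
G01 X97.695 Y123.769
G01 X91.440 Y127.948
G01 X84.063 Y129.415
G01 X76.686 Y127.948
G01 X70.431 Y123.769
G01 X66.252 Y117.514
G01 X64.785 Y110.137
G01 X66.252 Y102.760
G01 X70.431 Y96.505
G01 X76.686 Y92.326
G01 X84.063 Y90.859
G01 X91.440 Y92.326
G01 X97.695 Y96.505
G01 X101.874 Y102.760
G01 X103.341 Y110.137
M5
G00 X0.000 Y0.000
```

<svg xmlns="http://www.w3.org/2000/svg" width="256.451mm" height="148.245mm" viewBox="0 0 256.451 148.245">
  <polygon points="103.341,38.108 101.874,30.731 97.695,24.476 91.440,20.297 84.063,18.830 76.686,20.297 70.431,24.476 66.252,30.731 64.785,38.108 66.252,45.485 70.431,51.740 76.686,55.919 84.063,57.386 91.440,55.919 97.695,51.740 101.874,45.485" fill="none" stroke="#ff0000"/>
</svg>

y_svg = 148.245 − y_m. Every run uses S394, so all elements get stroke `#ff0000` (engrave).

[1] closed run; points: 103.341,38.108 101.874,30.731 97.695,24.476 91.440,20.297 84.063,18.830 76.686,20.297 70.431,24.476 66.252,30.731 64.785,38.108 66.252,45.485 70.431,51.740 76.686,55.919 84.063,57.386 91.440,55.919 97.695,51.740 101.874,45.485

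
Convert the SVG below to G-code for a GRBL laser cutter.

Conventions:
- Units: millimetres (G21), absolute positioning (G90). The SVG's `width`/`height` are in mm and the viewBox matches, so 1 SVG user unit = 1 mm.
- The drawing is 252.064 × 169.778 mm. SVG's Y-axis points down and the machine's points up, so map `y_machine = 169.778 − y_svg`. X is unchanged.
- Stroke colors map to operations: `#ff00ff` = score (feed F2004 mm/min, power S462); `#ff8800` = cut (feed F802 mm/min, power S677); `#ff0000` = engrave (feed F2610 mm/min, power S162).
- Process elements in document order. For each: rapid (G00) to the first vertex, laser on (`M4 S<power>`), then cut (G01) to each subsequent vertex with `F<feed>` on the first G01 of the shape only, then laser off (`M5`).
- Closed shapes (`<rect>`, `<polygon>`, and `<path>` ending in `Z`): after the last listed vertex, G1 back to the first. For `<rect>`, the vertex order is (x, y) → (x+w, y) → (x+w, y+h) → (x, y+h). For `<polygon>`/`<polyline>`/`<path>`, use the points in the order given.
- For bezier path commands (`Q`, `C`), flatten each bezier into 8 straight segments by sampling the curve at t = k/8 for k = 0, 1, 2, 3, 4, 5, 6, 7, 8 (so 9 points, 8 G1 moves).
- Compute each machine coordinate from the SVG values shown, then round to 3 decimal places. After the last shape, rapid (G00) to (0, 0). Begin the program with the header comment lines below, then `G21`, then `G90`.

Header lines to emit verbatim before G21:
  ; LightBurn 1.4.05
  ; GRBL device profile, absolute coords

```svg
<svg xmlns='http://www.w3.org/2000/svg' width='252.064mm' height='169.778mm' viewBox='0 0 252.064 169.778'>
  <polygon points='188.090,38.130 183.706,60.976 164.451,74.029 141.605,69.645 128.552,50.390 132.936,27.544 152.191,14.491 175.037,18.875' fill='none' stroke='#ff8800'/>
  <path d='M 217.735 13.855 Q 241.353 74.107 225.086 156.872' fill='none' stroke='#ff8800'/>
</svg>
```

1 u = 1 mm; y_m = 169.778 − y.

[1] `<polygon>` regular polygon, #ff8800→cut S677 F802: (188.090,131.648) → (183.706,108.802) → (164.451,95.749) → (141.605,100.133) → (128.552,119.388) → (132.936,142.234) → (152.191,155.287) → (175.037,150.903) → (188.090,131.648) (closed)

[2] `<path>` quadratic bezier, #ff8800→cut S677 F802: (217.735,155.923) → (223.016,140.508) → (227.051,124.390) → (229.840,107.568) → (231.382,90.043) → (231.677,71.814) → (230.727,52.881) → (228.530,33.245) → (225.086,12.906)

; LightBurn 1.4.05
; GRBL device profile, absolute coords
G21
G90
G00 X188.090 Y131.648
M4 S677
G01 X183.706 Y108.802 F802
G01 X164.451 Y95.749
G01 X141.605 Y100.133
G01 X128.552 Y119.388
G01 X132.936 Y142.234
G01 X152.191 Y155.287
G01 X175.037 Y150.903
G01 X188.090 Y131.648
M5
G00 X217.735 Y155.923
M4 S677
G01 X223.016 Y140.508 F802
G01 X227.051 Y124.390
G01 X229.840 Y107.568
G01 X231.382 Y90.043
G01 X231.677 Y71.814
G01 X230.727 Y52.881
G01 X228.530 Y33.245
G01 X225.086 Y12.906
M5
G00 X0.000 Y0.000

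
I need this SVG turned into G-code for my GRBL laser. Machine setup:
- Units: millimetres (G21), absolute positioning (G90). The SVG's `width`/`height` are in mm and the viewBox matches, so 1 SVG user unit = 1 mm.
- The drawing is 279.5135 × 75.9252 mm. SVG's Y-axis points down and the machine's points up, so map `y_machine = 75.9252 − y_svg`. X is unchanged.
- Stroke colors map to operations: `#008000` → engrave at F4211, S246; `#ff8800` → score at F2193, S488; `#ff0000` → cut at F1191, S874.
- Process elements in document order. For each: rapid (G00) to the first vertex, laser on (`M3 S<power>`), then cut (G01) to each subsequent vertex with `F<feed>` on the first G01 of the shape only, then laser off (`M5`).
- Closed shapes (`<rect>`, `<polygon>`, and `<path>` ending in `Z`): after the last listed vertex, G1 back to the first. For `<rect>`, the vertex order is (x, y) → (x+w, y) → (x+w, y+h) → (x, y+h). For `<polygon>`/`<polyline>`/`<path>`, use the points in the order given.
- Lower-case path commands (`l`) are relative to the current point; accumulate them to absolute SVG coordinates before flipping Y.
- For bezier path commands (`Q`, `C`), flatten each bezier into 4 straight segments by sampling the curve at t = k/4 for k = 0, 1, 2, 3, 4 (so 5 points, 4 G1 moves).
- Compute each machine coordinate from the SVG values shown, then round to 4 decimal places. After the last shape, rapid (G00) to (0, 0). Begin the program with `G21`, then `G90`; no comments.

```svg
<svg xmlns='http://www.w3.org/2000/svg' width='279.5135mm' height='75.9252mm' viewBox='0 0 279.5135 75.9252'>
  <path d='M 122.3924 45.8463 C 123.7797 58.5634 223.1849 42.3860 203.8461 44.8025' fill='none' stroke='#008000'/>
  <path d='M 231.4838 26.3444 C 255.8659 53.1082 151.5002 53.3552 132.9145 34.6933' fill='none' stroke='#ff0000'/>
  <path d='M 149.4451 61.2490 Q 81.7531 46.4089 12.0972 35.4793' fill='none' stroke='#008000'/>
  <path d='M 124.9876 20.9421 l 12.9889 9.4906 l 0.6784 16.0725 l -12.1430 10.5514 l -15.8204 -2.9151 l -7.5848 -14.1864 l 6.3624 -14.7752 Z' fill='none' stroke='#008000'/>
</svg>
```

G21
G90
G00 X122.3924 Y30.0789
M3 S246
G01 X138.4243 Y25.2168 F4211
G01 X170.8915 Y26.7381
G01 X199.4726 Y30.1907
G01 X203.8461 Y31.1227
M5
G00 X231.4838 Y49.5808
M3 S874
G01 X228.9822 Y34.3610 F1191
G01 X198.3121 Y28.3717
G01 X159.5855 Y30.8998
G01 X132.9145 Y41.2319
M5
G00 X149.4451 Y14.6762
M3 S246
G01 X115.4764 Y21.8518 F4211
G01 X81.2621 Y28.5387
G01 X46.8024 Y34.7367
G01 X12.0972 Y40.4459
M5
G00 X124.9876 Y54.9831
M3 S246
G01 X137.9765 Y45.4925 F4211
G01 X138.6549 Y29.4200
G01 X126.5119 Y18.8686
G01 X110.6915 Y21.7837
G01 X103.1067 Y35.9701
G01 X109.4691 Y50.7453
G01 X124.9876 Y54.9831
M5
G00 X0.0000 Y0.0000

1 u = 1 mm; y_m = 75.9252 − y.

[1] `<path>` cubic bezier, #008000→engrave S246 F4211: (122.3924,30.0789) → (138.4243,25.2168) → (170.8915,26.7381) → (199.4726,30.1907) → (203.8461,31.1227)

[2] `<path>` cubic bezier, #ff0000→cut S874 F1191: (231.4838,49.5808) → (228.9822,34.3610) → (198.3121,28.3717) → (159.5855,30.8998) → (132.9145,41.2319)

[3] `<path>` quadratic bezier, #008000→engrave S246 F4211: (149.4451,14.6762) → (115.4764,21.8518) → (81.2621,28.5387) → (46.8024,34.7367) → (12.0972,40.4459)

[4] `<path>` regular polygon, #008000→engrave S246 F4211: (124.9876,54.9831) → (137.9765,45.4925) → (138.6549,29.4200) → (126.5119,18.8686) → (110.6915,21.7837) → (103.1067,35.9701) → (109.4691,50.7453) → (124.9876,54.9831) (closed)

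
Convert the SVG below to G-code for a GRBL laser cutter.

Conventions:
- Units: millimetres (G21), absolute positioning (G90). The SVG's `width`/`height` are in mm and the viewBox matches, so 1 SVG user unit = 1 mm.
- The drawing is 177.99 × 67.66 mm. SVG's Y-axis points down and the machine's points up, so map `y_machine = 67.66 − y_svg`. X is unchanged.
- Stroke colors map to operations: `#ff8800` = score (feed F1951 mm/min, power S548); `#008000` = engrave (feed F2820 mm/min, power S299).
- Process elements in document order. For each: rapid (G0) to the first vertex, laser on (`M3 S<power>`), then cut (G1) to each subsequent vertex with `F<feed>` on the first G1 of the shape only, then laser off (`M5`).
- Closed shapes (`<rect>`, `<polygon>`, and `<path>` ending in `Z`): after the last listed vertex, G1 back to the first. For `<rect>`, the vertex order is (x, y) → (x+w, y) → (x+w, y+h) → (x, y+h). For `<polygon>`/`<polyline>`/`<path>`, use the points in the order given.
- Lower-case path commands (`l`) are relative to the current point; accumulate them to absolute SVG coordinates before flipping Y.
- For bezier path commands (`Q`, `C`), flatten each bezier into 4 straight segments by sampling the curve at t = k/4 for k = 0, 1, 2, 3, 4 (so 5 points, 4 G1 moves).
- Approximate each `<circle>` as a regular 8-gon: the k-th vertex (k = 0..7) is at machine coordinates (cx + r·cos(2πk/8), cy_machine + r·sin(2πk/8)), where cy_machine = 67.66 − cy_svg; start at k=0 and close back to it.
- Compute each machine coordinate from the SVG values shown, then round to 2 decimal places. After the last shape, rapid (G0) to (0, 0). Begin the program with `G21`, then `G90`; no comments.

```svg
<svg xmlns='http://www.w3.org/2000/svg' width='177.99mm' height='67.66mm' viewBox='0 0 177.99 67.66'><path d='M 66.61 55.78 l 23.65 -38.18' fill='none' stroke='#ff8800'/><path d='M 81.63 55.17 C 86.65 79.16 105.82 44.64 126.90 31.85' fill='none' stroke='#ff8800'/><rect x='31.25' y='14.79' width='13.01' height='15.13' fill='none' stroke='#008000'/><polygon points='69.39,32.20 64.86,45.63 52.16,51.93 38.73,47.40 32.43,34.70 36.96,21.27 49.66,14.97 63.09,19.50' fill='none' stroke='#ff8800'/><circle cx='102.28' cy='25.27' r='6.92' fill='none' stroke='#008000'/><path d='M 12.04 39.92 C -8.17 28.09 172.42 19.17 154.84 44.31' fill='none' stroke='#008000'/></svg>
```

viewBox `0 0 177.99 67.66` with mm width/height → 1 unit = 1 mm. Flip: y_m = 67.66 − y_svg.

**Shape 1** — `<path>` line segment, stroke `#ff8800` → score (S548, F1951). Machine vertices: (66.61,11.88) → (90.26,50.06). Open path.

**Shape 2** — `<path>` cubic bezier, stroke `#ff8800` → score (S548, F1951). Control points (SVG): P0=(81.63,55.17), P1=(86.65,79.16), P2=(105.82,44.64), P3=(126.90,31.85); sampled at t=k/4. Machine vertices: (81.63,12.49) → (87.86,4.21) → (98.24,10.36) → (111.64,23.40) → (126.90,35.81). Open path.

**Shape 3** — `<rect>` rectangle, stroke `#008000` → engrave (S299, F2820). Machine vertices: (31.25,52.87) → (44.26,52.87) → (44.26,37.74) → (31.25,37.74) → (31.25,52.87). Closed: final G1 returns to the first vertex.

**Shape 4** — `<polygon>` regular polygon, stroke `#ff8800` → score (S548, F1951). Machine vertices: (69.39,35.46) → (64.86,22.03) → (52.16,15.73) → (38.73,20.26) → (32.43,32.96) → (36.96,46.39) → (49.66,52.69) → (63.09,48.16) → (69.39,35.46). Closed: final G1 returns to the first vertex.

**Shape 5** — `<circle>` circle, stroke `#008000` → engrave (S299, F2820). Machine vertices: (109.20,42.39) → (107.17,47.28) → (102.28,49.31) → (97.39,47.28) → (95.36,42.39) → (97.39,37.50) → (102.28,35.47) → (107.17,37.50) → (109.20,42.39). Closed: final G1 returns to the first vertex.

**Shape 6** — `<path>` cubic bezier, stroke `#008000` → engrave (S299, F2820). Control points (SVG): P0=(12.04,39.92), P1=(-8.17,28.09), P2=(172.42,19.17), P3=(154.84,44.31); sampled at t=k/4. Machine vertices: (12.04,27.74) → (28.30,35.58) → (82.45,39.41) → (137.10,36.31) → (154.84,23.35). Open path.

G21
G90
G0 X66.61 Y11.88
M3 S548
G1 X90.26 Y50.06 F1951
M5
G0 X81.63 Y12.49
M3 S548
G1 X87.86 Y4.21 F1951
G1 X98.24 Y10.36
G1 X111.64 Y23.40
G1 X126.90 Y35.81
M5
G0 X31.25 Y52.87
M3 S299
G1 X44.26 Y52.87 F2820
G1 X44.26 Y37.74
G1 X31.25 Y37.74
G1 X31.25 Y52.87
M5
G0 X69.39 Y35.46
M3 S548
G1 X64.86 Y22.03 F1951
G1 X52.16 Y15.73
G1 X38.73 Y20.26
G1 X32.43 Y32.96
G1 X36.96 Y46.39
G1 X49.66 Y52.69
G1 X63.09 Y48.16
G1 X69.39 Y35.46
M5
G0 X109.20 Y42.39
M3 S299
G1 X107.17 Y47.28 F2820
G1 X102.28 Y49.31
G1 X97.39 Y47.28
G1 X95.36 Y42.39
G1 X97.39 Y37.50
G1 X102.28 Y35.47
G1 X107.17 Y37.50
G1 X109.20 Y42.39
M5
G0 X12.04 Y27.74
M3 S299
G1 X28.30 Y35.58 F2820
G1 X82.45 Y39.41
G1 X137.10 Y36.31
G1 X154.84 Y23.35
M5
G0 X0.00 Y0.00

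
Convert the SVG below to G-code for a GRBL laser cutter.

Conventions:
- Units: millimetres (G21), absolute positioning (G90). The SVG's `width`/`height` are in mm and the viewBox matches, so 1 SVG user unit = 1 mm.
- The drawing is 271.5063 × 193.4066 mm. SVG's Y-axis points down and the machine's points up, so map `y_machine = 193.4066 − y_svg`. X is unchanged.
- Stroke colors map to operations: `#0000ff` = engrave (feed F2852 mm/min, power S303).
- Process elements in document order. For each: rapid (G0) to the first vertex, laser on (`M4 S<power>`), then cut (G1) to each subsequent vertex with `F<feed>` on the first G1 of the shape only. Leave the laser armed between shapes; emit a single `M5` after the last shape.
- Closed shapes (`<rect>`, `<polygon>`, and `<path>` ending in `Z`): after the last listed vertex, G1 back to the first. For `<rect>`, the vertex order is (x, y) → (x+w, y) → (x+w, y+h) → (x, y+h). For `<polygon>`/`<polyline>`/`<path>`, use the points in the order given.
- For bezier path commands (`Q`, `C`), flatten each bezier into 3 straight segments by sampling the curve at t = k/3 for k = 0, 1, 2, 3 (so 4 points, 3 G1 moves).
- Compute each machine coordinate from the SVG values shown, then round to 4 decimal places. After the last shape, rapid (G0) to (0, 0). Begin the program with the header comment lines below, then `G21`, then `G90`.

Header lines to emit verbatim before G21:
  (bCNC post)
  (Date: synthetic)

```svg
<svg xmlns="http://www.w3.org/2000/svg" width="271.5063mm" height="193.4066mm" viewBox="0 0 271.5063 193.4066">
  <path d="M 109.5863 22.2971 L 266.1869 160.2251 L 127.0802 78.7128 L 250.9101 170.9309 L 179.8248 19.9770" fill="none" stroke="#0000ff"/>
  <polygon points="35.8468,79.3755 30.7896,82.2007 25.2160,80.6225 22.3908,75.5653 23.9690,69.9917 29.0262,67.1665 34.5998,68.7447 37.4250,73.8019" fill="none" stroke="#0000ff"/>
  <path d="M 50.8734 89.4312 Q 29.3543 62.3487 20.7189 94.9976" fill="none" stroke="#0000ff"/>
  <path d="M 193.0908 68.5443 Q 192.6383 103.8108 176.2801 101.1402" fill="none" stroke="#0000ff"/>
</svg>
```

(bCNC post)
(Date: synthetic)
G21
G90
G0 X109.5863 Y171.1095
M4 S303
G1 X266.1869 Y33.1815 F2852
G1 X127.0802 Y114.6938
G1 X250.9101 Y22.4757
G1 X179.8248 Y173.4296
G0 X35.8468 Y114.0311
M4 S303
G1 X30.7896 Y111.2059 F2852
G1 X25.2160 Y112.7841
G1 X22.3908 Y117.8413
G1 X23.9690 Y123.4149
G1 X29.0262 Y126.2401
G1 X34.5998 Y124.6619
G1 X37.4250 Y119.6047
G1 X35.8468 Y114.0311
G0 X50.8734 Y103.9754
M4 S303
G1 X37.9589 Y115.3936 F2852
G1 X27.9074 Y113.5381
G1 X20.7189 Y98.4090
G0 X193.0908 Y124.8623
M4 S303
G1 X191.0218 Y105.5665 F2852
G1 X185.4183 Y94.7012
G1 X176.2801 Y92.2664
M5
G0 X0.0000 Y0.0000

viewBox `0 0 271.5063 193.4066` with mm width/height → 1 unit = 1 mm. Flip: y_m = 193.4066 − y_svg.

**Shape 1** — `<path>` open polyline, stroke `#0000ff` → engrave (S303, F2852). Machine vertices: (109.5863,171.1095) → (266.1869,33.1815) → (127.0802,114.6938) → (250.9101,22.4757) → (179.8248,173.4296). Open path.

**Shape 2** — `<polygon>` regular polygon, stroke `#0000ff` → engrave (S303, F2852). Machine vertices: (35.8468,114.0311) → (30.7896,111.2059) → (25.2160,112.7841) → (22.3908,117.8413) → (23.9690,123.4149) → (29.0262,126.2401) → (34.5998,124.6619) → (37.4250,119.6047) → (35.8468,114.0311). Closed: final G1 returns to the first vertex.

**Shape 3** — `<path>` quadratic bezier, stroke `#0000ff` → engrave (S303, F2852). Control points (SVG): P0=(50.8734,89.4312), P1=(29.3543,62.3487), P2=(20.7189,94.9976); sampled at t=k/3. Machine vertices: (50.8734,103.9754) → (37.9589,115.3936) → (27.9074,113.5381) → (20.7189,98.4090). Open path.

**Shape 4** — `<path>` quadratic bezier, stroke `#0000ff` → engrave (S303, F2852). Control points (SVG): P0=(193.0908,68.5443), P1=(192.6383,103.8108), P2=(176.2801,101.1402); sampled at t=k/3. Machine vertices: (193.0908,124.8623) → (191.0218,105.5665) → (185.4183,94.7012) → (176.2801,92.2664). Open path.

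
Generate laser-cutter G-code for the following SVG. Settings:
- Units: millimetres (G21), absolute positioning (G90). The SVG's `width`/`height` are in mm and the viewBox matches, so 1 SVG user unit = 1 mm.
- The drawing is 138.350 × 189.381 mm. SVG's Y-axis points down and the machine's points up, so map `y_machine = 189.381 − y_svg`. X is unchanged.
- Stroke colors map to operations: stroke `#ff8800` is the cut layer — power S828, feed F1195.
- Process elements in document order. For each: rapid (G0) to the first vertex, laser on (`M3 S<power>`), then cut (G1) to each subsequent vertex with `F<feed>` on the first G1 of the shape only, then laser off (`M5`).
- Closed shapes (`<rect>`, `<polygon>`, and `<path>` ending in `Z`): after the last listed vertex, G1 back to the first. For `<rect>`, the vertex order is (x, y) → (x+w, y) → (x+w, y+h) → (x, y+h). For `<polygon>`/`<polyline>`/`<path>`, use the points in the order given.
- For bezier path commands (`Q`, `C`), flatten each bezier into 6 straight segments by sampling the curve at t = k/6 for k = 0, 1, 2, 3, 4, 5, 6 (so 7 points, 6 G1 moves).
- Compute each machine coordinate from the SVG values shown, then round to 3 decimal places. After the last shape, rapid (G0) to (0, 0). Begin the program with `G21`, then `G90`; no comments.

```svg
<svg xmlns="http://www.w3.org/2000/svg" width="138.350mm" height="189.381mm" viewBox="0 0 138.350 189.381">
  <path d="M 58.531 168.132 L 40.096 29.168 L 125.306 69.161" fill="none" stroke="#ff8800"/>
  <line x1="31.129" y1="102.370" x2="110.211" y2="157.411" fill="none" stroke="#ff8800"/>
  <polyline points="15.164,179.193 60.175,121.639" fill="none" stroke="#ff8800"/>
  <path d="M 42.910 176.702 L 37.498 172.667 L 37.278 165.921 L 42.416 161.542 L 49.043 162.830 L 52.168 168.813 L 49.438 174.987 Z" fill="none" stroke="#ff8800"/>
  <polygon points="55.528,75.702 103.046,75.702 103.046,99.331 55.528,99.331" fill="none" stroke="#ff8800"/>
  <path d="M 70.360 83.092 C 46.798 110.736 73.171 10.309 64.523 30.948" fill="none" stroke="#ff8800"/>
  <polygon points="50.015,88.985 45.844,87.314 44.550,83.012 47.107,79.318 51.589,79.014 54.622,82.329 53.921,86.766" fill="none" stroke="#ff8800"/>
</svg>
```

viewBox `0 0 138.350 189.381` with mm width/height → 1 unit = 1 mm. Flip: y_m = 189.381 − y_svg.

**Shape 1** — `<path>` open polyline, stroke `#ff8800` → cut (S828, F1195). Machine vertices: (58.531,21.249) → (40.096,160.213) → (125.306,120.220). Open path.

**Shape 2** — `<line>` line segment, stroke `#ff8800` → cut (S828, F1195). Machine vertices: (31.129,87.011) → (110.211,31.970). Open path.

**Shape 3** — `<polyline>` line segment, stroke `#ff8800` → cut (S828, F1195). Machine vertices: (15.164,10.188) → (60.175,67.742). Open path.

**Shape 4** — `<path>` regular polygon, stroke `#ff8800` → cut (S828, F1195). Machine vertices: (42.910,12.679) → (37.498,16.714) → (37.278,23.460) → (42.416,27.839) → (49.043,26.551) → (52.168,20.568) → (49.438,14.394) → (42.910,12.679). Closed: final G1 returns to the first vertex.

**Shape 5** — `<polygon>` rectangle, stroke `#ff8800` → cut (S828, F1195). Machine vertices: (55.528,113.679) → (103.046,113.679) → (103.046,90.050) → (55.528,90.050) → (55.528,113.679). Closed: final G1 returns to the first vertex.

**Shape 6** — `<path>` cubic bezier, stroke `#ff8800` → cut (S828, F1195). Control points (SVG): P0=(70.360,83.092), P1=(46.798,110.736), P2=(73.171,10.309), P3=(64.523,30.948); sampled at t=k/6. Machine vertices: (70.360,106.289) → (62.347,101.986) → (60.296,112.108) → (61.849,129.734) → (64.644,147.944) → (66.322,159.817) → (64.523,158.433). Open path.

**Shape 7** — `<polygon>` regular polygon, stroke `#ff8800` → cut (S828, F1195). Machine vertices: (50.015,100.396) → (45.844,102.067) → (44.550,106.369) → (47.107,110.063) → (51.589,110.367) → (54.622,107.052) → (53.921,102.615) → (50.015,100.396). Closed: final G1 returns to the first vertex.

G21
G90
G0 X58.531 Y21.249
M3 S828
G1 X40.096 Y160.213 F1195
G1 X125.306 Y120.220
M5
G0 X31.129 Y87.011
M3 S828
G1 X110.211 Y31.970 F1195
M5
G0 X15.164 Y10.188
M3 S828
G1 X60.175 Y67.742 F1195
M5
G0 X42.910 Y12.679
M3 S828
G1 X37.498 Y16.714 F1195
G1 X37.278 Y23.460
G1 X42.416 Y27.839
G1 X49.043 Y26.551
G1 X52.168 Y20.568
G1 X49.438 Y14.394
G1 X42.910 Y12.679
M5
G0 X55.528 Y113.679
M3 S828
G1 X103.046 Y113.679 F1195
G1 X103.046 Y90.050
G1 X55.528 Y90.050
G1 X55.528 Y113.679
M5
G0 X70.360 Y106.289
M3 S828
G1 X62.347 Y101.986 F1195
G1 X60.296 Y112.108
G1 X61.849 Y129.734
G1 X64.644 Y147.944
G1 X66.322 Y159.817
G1 X64.523 Y158.433
M5
G0 X50.015 Y100.396
M3 S828
G1 X45.844 Y102.067 F1195
G1 X44.550 Y106.369
G1 X47.107 Y110.063
G1 X51.589 Y110.367
G1 X54.622 Y107.052
G1 X53.921 Y102.615
G1 X50.015 Y100.396
M5
G0 X0.000 Y0.000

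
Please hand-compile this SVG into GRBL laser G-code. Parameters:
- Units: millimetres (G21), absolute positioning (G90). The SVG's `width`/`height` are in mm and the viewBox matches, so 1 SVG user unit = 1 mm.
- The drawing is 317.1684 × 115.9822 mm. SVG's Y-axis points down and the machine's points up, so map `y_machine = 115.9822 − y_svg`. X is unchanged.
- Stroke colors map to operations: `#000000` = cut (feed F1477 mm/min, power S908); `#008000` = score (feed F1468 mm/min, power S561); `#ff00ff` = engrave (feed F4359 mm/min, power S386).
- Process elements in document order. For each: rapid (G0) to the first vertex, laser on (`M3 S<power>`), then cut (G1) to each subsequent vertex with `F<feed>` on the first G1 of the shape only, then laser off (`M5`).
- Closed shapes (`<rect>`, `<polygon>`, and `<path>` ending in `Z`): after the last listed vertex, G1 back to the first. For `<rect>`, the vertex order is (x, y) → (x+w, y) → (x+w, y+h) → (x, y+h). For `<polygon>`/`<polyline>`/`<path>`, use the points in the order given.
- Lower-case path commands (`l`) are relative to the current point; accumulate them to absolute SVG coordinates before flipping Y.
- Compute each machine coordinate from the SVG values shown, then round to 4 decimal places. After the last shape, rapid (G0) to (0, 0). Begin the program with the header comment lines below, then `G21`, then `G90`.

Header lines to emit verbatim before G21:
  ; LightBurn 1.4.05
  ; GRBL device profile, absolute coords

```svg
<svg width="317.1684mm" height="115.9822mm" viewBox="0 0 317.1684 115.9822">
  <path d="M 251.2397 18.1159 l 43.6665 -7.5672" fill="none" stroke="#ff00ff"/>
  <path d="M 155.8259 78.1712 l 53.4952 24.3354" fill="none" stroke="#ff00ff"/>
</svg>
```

Since the viewBox matches the mm dimensions, user units are millimetres directly. The only transform is the Y-flip y_m = 115.9822 − y_svg.

Shape 1 is a line segment drawn with `<path>`. Its stroke #ff00ff means engrave at S386, F4359. After flipping Y the toolpath is (251.2397,97.8663) → (294.9062,105.4335).

Shape 2 is a line segment drawn with `<path>`. Its stroke #ff00ff means engrave at S386, F4359. After flipping Y the toolpath is (155.8259,37.8110) → (209.3211,13.4756).

; LightBurn 1.4.05
; GRBL device profile, absolute coords
G21
G90
G0 X251.2397 Y97.8663
M3 S386
G1 X294.9062 Y105.4335 F4359
M5
G0 X155.8259 Y37.8110
M3 S386
G1 X209.3211 Y13.4756 F4359
M5
G0 X0.0000 Y0.0000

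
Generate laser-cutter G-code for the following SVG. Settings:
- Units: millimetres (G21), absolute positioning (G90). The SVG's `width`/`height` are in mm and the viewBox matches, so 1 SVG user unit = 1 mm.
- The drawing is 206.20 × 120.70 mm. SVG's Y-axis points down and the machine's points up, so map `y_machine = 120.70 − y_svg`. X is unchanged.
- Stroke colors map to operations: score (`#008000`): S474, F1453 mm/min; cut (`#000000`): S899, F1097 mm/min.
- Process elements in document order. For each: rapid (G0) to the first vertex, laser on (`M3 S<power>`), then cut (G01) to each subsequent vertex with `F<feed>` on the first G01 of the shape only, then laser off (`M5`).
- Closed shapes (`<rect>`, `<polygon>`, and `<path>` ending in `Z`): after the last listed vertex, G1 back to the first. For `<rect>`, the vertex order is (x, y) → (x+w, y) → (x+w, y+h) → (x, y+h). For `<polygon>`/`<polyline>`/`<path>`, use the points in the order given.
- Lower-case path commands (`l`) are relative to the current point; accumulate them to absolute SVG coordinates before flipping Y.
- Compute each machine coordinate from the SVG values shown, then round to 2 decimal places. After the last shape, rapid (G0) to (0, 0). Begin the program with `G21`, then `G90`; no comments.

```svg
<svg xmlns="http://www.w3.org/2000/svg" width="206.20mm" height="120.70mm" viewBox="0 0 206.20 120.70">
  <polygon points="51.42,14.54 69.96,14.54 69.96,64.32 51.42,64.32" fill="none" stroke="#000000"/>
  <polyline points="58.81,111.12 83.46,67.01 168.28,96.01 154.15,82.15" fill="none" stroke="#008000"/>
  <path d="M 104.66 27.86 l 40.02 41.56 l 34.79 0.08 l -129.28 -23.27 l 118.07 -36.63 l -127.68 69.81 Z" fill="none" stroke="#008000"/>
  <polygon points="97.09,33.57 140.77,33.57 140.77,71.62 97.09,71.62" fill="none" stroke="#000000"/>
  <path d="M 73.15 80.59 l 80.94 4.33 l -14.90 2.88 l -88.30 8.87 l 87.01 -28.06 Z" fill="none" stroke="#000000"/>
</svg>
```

viewBox `0 0 206.20 120.70` with mm width/height → 1 unit = 1 mm. Flip: y_m = 120.70 − y_svg.

**Shape 1** — `<polygon>` rectangle, stroke `#000000` → cut (S899, F1097). Machine vertices: (51.42,106.16) → (69.96,106.16) → (69.96,56.38) → (51.42,56.38) → (51.42,106.16). Closed: final G1 returns to the first vertex.

**Shape 2** — `<polyline>` open polyline, stroke `#008000` → score (S474, F1453). Machine vertices: (58.81,9.58) → (83.46,53.69) → (168.28,24.69) → (154.15,38.55). Open path.

**Shape 3** — `<path>` closed polygon, stroke `#008000` → score (S474, F1453). Machine vertices: (104.66,92.84) → (144.68,51.28) → (179.47,51.20) → (50.19,74.47) → (168.26,111.10) → (40.58,41.29) → (104.66,92.84). Closed: final G1 returns to the first vertex.

**Shape 4** — `<polygon>` rectangle, stroke `#000000` → cut (S899, F1097). Machine vertices: (97.09,87.13) → (140.77,87.13) → (140.77,49.08) → (97.09,49.08) → (97.09,87.13). Closed: final G1 returns to the first vertex.

**Shape 5** — `<path>` closed polygon, stroke `#000000` → cut (S899, F1097). Machine vertices: (73.15,40.11) → (154.09,35.78) → (139.19,32.90) → (50.89,24.03) → (137.90,52.09) → (73.15,40.11). Closed: final G1 returns to the first vertex.

G21
G90
G0 X51.42 Y106.16
M3 S899
G01 X69.96 Y106.16 F1097
G01 X69.96 Y56.38
G01 X51.42 Y56.38
G01 X51.42 Y106.16
M5
G0 X58.81 Y9.58
M3 S474
G01 X83.46 Y53.69 F1453
G01 X168.28 Y24.69
G01 X154.15 Y38.55
M5
G0 X104.66 Y92.84
M3 S474
G01 X144.68 Y51.28 F1453
G01 X179.47 Y51.20
G01 X50.19 Y74.47
G01 X168.26 Y111.10
G01 X40.58 Y41.29
G01 X104.66 Y92.84
M5
G0 X97.09 Y87.13
M3 S899
G01 X140.77 Y87.13 F1097
G01 X140.77 Y49.08
G01 X97.09 Y49.08
G01 X97.09 Y87.13
M5
G0 X73.15 Y40.11
M3 S899
G01 X154.09 Y35.78 F1097
G01 X139.19 Y32.90
G01 X50.89 Y24.03
G01 X137.90 Y52.09
G01 X73.15 Y40.11
M5
G0 X0.00 Y0.00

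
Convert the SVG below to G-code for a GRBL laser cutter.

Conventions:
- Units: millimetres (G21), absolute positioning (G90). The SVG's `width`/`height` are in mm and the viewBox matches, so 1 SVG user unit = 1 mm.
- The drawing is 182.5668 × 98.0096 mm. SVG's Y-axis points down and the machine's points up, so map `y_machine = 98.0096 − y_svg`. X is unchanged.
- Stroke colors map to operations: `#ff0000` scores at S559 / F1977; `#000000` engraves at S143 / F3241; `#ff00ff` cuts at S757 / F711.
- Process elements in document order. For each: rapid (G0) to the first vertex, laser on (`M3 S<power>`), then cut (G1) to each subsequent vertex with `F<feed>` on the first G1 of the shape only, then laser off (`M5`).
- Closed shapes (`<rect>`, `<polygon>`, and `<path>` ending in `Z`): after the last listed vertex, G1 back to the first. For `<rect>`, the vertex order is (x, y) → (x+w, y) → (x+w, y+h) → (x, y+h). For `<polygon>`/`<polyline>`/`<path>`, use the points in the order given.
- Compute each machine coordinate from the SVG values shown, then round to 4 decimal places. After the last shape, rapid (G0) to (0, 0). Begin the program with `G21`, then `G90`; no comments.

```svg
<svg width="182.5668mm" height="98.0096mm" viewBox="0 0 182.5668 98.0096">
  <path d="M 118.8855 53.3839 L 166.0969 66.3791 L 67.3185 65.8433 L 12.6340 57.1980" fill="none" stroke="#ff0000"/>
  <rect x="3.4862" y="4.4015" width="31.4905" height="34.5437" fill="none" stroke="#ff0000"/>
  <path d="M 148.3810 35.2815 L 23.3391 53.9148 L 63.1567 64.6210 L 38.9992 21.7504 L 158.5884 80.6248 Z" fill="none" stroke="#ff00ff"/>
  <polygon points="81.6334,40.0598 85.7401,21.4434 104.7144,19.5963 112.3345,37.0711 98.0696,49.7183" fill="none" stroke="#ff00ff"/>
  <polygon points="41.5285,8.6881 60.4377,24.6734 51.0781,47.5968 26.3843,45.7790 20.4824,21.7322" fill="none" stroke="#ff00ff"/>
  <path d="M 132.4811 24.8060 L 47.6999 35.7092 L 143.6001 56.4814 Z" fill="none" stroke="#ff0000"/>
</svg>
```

Since the viewBox matches the mm dimensions, user units are millimetres directly. The only transform is the Y-flip y_m = 98.0096 − y_svg.

Shape 1 is a open polyline drawn with `<path>`. Its stroke #ff0000 means score at S559, F1977. After flipping Y the toolpath is (118.8855,44.6257) → (166.0969,31.6305) → (67.3185,32.1663) → (12.6340,40.8116).

Shape 2 is a rectangle drawn with `<rect>`. Its stroke #ff0000 means score at S559, F1977. After flipping Y the toolpath is (3.4862,93.6081) → (34.9767,93.6081) → (34.9767,59.0644) → (3.4862,59.0644) → (3.4862,93.6081), returning to the start.

Shape 3 is a closed polygon drawn with `<path>`. Its stroke #ff00ff means cut at S757, F711. After flipping Y the toolpath is (148.3810,62.7281) → (23.3391,44.0948) → (63.1567,33.3886) → (38.9992,76.2592) → (158.5884,17.3848) → (148.3810,62.7281), returning to the start.

Shape 4 is a regular polygon drawn with `<polygon>`. Its stroke #ff00ff means cut at S757, F711. After flipping Y the toolpath is (81.6334,57.9498) → (85.7401,76.5662) → (104.7144,78.4133) → (112.3345,60.9385) → (98.0696,48.2913) → (81.6334,57.9498), returning to the start.

Shape 5 is a regular polygon drawn with `<polygon>`. Its stroke #ff00ff means cut at S757, F711. After flipping Y the toolpath is (41.5285,89.3215) → (60.4377,73.3362) → (51.0781,50.4128) → (26.3843,52.2306) → (20.4824,76.2774) → (41.5285,89.3215), returning to the start.

Shape 6 is a closed polygon drawn with `<path>`. Its stroke #ff0000 means score at S559, F1977. After flipping Y the toolpath is (132.4811,73.2036) → (47.6999,62.3004) → (143.6001,41.5282) → (132.4811,73.2036), returning to the start.

G21
G90
G0 X118.8855 Y44.6257
M3 S559
G1 X166.0969 Y31.6305 F1977
G1 X67.3185 Y32.1663
G1 X12.6340 Y40.8116
M5
G0 X3.4862 Y93.6081
M3 S559
G1 X34.9767 Y93.6081 F1977
G1 X34.9767 Y59.0644
G1 X3.4862 Y59.0644
G1 X3.4862 Y93.6081
M5
G0 X148.3810 Y62.7281
M3 S757
G1 X23.3391 Y44.0948 F711
G1 X63.1567 Y33.3886
G1 X38.9992 Y76.2592
G1 X158.5884 Y17.3848
G1 X148.3810 Y62.7281
M5
G0 X81.6334 Y57.9498
M3 S757
G1 X85.7401 Y76.5662 F711
G1 X104.7144 Y78.4133
G1 X112.3345 Y60.9385
G1 X98.0696 Y48.2913
G1 X81.6334 Y57.9498
M5
G0 X41.5285 Y89.3215
M3 S757
G1 X60.4377 Y73.3362 F711
G1 X51.0781 Y50.4128
G1 X26.3843 Y52.2306
G1 X20.4824 Y76.2774
G1 X41.5285 Y89.3215
M5
G0 X132.4811 Y73.2036
M3 S559
G1 X47.6999 Y62.3004 F1977
G1 X143.6001 Y41.5282
G1 X132.4811 Y73.2036
M5
G0 X0.0000 Y0.0000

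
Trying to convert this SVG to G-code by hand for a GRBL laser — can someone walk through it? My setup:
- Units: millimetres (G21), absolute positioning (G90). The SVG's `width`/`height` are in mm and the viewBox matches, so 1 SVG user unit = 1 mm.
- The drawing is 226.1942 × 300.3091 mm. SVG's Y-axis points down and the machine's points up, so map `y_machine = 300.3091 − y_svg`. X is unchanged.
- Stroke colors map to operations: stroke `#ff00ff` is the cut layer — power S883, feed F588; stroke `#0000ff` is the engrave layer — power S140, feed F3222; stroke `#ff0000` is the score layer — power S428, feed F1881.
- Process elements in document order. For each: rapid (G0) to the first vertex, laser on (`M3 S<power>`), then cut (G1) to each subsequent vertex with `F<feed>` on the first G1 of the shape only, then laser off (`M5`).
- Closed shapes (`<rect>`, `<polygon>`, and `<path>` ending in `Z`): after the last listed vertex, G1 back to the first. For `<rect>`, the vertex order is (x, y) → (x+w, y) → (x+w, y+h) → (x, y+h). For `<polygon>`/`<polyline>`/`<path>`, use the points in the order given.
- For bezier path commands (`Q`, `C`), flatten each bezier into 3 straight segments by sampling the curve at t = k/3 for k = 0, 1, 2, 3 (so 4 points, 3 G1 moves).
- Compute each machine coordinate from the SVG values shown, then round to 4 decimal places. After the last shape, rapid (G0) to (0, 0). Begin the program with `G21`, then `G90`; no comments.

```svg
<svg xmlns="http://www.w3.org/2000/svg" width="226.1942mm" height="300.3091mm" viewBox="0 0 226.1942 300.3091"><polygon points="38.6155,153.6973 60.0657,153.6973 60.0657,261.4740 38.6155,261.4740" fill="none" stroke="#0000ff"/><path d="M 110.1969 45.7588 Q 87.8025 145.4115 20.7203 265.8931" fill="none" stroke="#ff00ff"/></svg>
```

G21
G90
G0 X38.6155 Y146.6118
M3 S140
G1 X60.0657 Y146.6118 F3222
G1 X60.0657 Y38.8351
G1 X38.6155 Y38.8351
G1 X38.6155 Y146.6118
M5
G0 X110.1969 Y254.5503
M3 S883
G1 X90.3020 Y185.8008 F588
G1 X60.4765 Y112.4227
G1 X20.7203 Y34.4160
M5
G0 X0.0000 Y0.0000

viewBox `0 0 226.1942 300.3091` with mm width/height → 1 unit = 1 mm. Flip: y_m = 300.3091 − y_svg.

**Shape 1** — `<polygon>` rectangle, stroke `#0000ff` → engrave (S140, F3222). Machine vertices: (38.6155,146.6118) → (60.0657,146.6118) → (60.0657,38.8351) → (38.6155,38.8351) → (38.6155,146.6118). Closed: final G1 returns to the first vertex.

**Shape 2** — `<path>` quadratic bezier, stroke `#ff00ff` → cut (S883, F588). Control points (SVG): P0=(110.1969,45.7588), P1=(87.8025,145.4115), P2=(20.7203,265.8931); sampled at t=k/3. Machine vertices: (110.1969,254.5503) → (90.3020,185.8008) → (60.4765,112.4227) → (20.7203,34.4160). Open path.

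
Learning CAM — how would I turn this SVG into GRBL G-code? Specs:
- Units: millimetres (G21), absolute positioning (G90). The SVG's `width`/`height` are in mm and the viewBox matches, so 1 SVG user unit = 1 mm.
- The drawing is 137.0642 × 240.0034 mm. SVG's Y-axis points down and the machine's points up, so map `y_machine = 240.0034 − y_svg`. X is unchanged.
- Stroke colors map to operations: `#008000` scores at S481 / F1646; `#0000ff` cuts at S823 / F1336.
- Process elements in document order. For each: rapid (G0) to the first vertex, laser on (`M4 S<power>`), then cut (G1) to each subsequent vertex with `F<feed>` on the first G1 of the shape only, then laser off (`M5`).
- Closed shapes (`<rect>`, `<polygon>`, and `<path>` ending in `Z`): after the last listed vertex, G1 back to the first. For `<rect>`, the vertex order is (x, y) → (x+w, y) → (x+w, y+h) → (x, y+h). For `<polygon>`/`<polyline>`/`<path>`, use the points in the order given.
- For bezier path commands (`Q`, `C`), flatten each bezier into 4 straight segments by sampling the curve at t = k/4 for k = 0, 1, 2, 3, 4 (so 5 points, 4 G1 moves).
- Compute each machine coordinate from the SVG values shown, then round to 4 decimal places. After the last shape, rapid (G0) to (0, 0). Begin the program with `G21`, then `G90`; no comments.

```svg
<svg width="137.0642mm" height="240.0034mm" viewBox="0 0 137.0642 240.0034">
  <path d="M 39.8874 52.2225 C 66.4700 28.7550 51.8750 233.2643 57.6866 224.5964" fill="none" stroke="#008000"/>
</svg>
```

G21
G90
G0 X39.8874 Y187.7809
M4 S481
G1 X53.0658 Y169.5289 F1646
G1 X56.5761 Y107.1438
G1 X56.1919 Y41.9838
G1 X57.6866 Y15.4070
M5
G0 X0.0000 Y0.0000

viewBox `0 0 137.0642 240.0034` with mm width/height → 1 unit = 1 mm. Flip: y_m = 240.0034 − y_svg.

**Shape 1** — `<path>` cubic bezier, stroke `#008000` → score (S481, F1646). Control points (SVG): P0=(39.8874,52.2225), P1=(66.4700,28.7550), P2=(51.8750,233.2643), P3=(57.6866,224.5964); sampled at t=k/4. Machine vertices: (39.8874,187.7809) → (53.0658,169.5289) → (56.5761,107.1438) → (56.1919,41.9838) → (57.6866,15.4070). Open path.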